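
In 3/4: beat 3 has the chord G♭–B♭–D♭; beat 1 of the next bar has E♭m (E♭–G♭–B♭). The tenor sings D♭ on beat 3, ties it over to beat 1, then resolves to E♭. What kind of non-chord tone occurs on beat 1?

The harmony at that moment is E♭ minor triad (E♭, G♭, B♭); D♭ is not a chord tone.
It is held over (the same pitch as the preceding D♭) and left by step up to E♭.
Held over from the previous chord and resolving up by step — a retardation.

Retardation.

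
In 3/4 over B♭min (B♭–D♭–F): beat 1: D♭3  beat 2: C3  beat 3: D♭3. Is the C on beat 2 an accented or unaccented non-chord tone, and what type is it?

Unaccented neighbor tone.

The harmony at that moment is B♭ minor triad (B♭, D♭, F); C3 is not a chord tone.
It is approached by step down from D♭3 and left by step up to D♭3.
Step away and step back to the same note — a neighbor tone (lower neighbor).
It falls on a weak beat, so it is unaccented.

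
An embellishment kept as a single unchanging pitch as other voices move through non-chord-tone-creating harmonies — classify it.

Approach: none. Departure: none — a single pitch is sustained while the chords change around it, passing through harmonies that do not contain it.
No melodic motion at all; the dissonance is created entirely by the moving harmonies against the stationary note — a pedal tone (pedal point).

Pedal tone.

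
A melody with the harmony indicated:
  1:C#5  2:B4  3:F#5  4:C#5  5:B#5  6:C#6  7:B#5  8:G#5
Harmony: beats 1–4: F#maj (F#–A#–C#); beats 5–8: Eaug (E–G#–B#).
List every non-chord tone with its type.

B4 (beat 2) — escape tone; C#6 (beat 6) — neighbor tone.

The harmony at that moment is F# major triad (F#, A#, C#); B4 is not a chord tone.
It is approached by step down from C#5 and left by leap up to F#5.
Step in, leap out — an escape tone.
The harmony at that moment is E augmented triad (E, G#, B#); C#6 is not a chord tone.
It is approached by step up from B#5 and left by step down to B#5.
Step away and step back to the same note — a neighbor tone (upper neighbor).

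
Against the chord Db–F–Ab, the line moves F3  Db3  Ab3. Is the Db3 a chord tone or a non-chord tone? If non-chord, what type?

Chord tone (the root of Db major triad).

Db major triad contains Db, F, Ab; Db is the root, so it is a chord tone.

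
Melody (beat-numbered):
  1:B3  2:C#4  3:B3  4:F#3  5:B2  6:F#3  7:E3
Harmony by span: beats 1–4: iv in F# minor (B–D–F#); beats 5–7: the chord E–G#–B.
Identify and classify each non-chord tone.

The harmony at that moment is B minor triad (B, D, F#); C#4 is not a chord tone.
It is approached by step up from B3 and left by step down to B3.
Step away and step back to the same note — a neighbor tone (upper neighbor).
The harmony at that moment is E major triad (E, G#, B); F#3 is not a chord tone.
It is approached by leap up from B2 and left by step down to E3.
Leap in, step out — an appoggiatura.

C#4 (beat 2) — neighbor tone; F#3 (beat 6) — appoggiatura.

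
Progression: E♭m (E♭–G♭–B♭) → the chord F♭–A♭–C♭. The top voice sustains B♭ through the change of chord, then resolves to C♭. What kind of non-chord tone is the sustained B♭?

The harmony at that moment is F♭ major triad (F♭, A♭, C♭); B♭ is not a chord tone.
It is held over (the same pitch as the preceding B♭) and left by step up to C♭.
Held over from the previous chord and resolving up by step — a retardation.

B♭ is a retardation.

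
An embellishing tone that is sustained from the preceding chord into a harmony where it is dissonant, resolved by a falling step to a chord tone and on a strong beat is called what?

Approach: by preparation — the pitch is first a chord tone, then held (tied or repeated) while the harmony changes under it. Departure: down by step. Metric position: strong.
A prepared dissonance that resolves downward by step — a suspension. (The same figure resolving upward would be a retardation.)

Suspension.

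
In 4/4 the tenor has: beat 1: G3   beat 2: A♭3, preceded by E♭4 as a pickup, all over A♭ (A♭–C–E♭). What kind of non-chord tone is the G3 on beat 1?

Appoggiatura.

The harmony at that moment is A♭ major triad (A♭, C, E♭); G3 is not a chord tone.
It is approached by leap down from E♭4 and left by step up to A♭3.
Leap in, step out, metrically accented — an appoggiatura.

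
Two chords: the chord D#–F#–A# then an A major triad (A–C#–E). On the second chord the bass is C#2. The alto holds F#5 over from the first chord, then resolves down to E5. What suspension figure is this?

At the second chord the bass is C#2. The suspended F#5 lies a fourth above the bass; after resolving down by step to E5, the interval above the bass becomes a third.
Suspension figures are named by those two intervals: 4–3.

4–3 suspension.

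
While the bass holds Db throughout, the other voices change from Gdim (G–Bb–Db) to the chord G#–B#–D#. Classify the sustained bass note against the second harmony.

The harmony at that moment is G# major triad (G#, B#, D#); Db is not a chord tone.
It is held over (the same pitch as the preceding Db) and then sustained as the same pitch into the next harmony.
Sustained through a change of harmony — a pedal tone.

Pedal tone (pedal point).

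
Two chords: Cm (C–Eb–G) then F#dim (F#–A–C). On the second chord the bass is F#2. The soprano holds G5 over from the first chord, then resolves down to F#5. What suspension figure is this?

At the second chord the bass is F#2. The suspended G5 lies a ninth above the bass; after resolving down by step to F#5, the interval above the bass becomes an octave.
Suspension figures are named by those two intervals: 9–8.

9–8 suspension.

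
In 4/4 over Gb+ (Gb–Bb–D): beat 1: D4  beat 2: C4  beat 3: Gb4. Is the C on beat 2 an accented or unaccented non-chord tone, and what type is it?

Unaccented escape tone.

The harmony at that moment is Gb augmented triad (Gb, Bb, D); C4 is not a chord tone.
It is approached by step down from D4 and left by leap up to Gb4.
Step in, leap out — an escape tone.
It falls on a weak beat, so it is unaccented.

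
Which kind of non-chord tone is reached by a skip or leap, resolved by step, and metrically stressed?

Appoggiatura.

Approach: by leap. Departure: by step. Metric position: strong.
Leap in, step out, in a metrically strong position — an appoggiatura. (It is the mirror image of the escape tone, which steps in and leaps out from a weak position.)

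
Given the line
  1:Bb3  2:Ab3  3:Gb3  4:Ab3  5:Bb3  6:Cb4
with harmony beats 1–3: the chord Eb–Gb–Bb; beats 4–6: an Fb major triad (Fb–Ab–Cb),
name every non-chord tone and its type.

The harmony at that moment is Eb minor triad (Eb, Gb, Bb); Ab3 is not a chord tone.
It is approached by step down from Bb3 and left by step down to Gb3.
Step in, step out in the same direction — a passing tone.
The harmony at that moment is Fb major triad (Fb, Ab, Cb); Bb3 is not a chord tone.
It is approached by step up from Ab3 and left by step up to Cb4.
Step in, step out in the same direction — a passing tone.

Ab3 (beat 2) — passing tone; Bb3 (beat 5) — passing tone.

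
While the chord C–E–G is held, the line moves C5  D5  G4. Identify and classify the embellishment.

The harmony at that moment is C major triad (C, E, G); D5 is not a chord tone.
It is approached by step up from C5 and left by leap down to G4.
Step in, leap out — an escape tone.

D5 is an escape tone.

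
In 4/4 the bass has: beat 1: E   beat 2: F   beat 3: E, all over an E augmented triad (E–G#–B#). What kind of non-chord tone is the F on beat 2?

The harmony at that moment is E augmented triad (E, G#, B#); F is not a chord tone.
It is approached by step up from E and left by step down to E.
Step away and step back to the same note — a neighbor tone (upper neighbor).

Upper neighbor tone.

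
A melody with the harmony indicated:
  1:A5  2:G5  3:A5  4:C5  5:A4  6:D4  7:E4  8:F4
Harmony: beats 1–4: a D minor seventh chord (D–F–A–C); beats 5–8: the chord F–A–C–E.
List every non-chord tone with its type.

The harmony at that moment is D minor seventh chord (D, F, A, C); G5 is not a chord tone.
It is approached by step down from A5 and left by step up to A5.
Step away and step back to the same note — a neighbor tone (lower neighbor).
The harmony at that moment is F major seventh chord (F, A, C, E); D4 is not a chord tone.
It is approached by leap down from A4 and left by step up to E4.
Leap in, step out — an appoggiatura.

G5 (beat 2) — neighbor tone; D4 (beat 6) — appoggiatura.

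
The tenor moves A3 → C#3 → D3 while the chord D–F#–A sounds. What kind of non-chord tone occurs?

C#3 is an appoggiatura.

The harmony at that moment is D major triad (D, F#, A); C#3 is not a chord tone.
It is approached by leap down from A3 and left by step up to D3.
Leap in, step out — an appoggiatura.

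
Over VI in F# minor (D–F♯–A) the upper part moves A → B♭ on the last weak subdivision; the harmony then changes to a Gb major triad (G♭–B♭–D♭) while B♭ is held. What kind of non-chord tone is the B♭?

The harmony at that moment is D major triad (D, F♯, A); B♭ is not a chord tone.
It is approached by step up from A and then sustained as the same pitch into the next harmony.
Arriving early and becoming a chord tone when the harmony changes — an anticipation.

B♭ is an anticipation.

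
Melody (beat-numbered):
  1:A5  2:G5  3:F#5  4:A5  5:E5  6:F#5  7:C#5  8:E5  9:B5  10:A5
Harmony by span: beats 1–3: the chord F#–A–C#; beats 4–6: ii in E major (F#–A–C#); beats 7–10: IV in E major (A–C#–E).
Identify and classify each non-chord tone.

The harmony at that moment is F# minor triad (F#, A, C#); G5 is not a chord tone.
It is approached by step down from A5 and left by step down to F#5.
Step in, step out in the same direction — a passing tone.
The harmony at that moment is F# minor triad (F#, A, C#); E5 is not a chord tone.
It is approached by leap down from A5 and left by step up to F#5.
Leap in, step out — an appoggiatura.
The harmony at that moment is A major triad (A, C#, E); B5 is not a chord tone.
It is approached by leap up from E5 and left by step down to A5.
Leap in, step out — an appoggiatura.

G5 (beat 2) — passing tone; E5 (beat 5) — appoggiatura; B5 (beat 9) — appoggiatura.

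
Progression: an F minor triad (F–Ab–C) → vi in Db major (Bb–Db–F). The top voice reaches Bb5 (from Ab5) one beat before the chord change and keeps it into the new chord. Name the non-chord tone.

The harmony at that moment is F minor triad (F, Ab, C); Bb5 is not a chord tone.
It is approached by step up from Ab5 and then sustained as the same pitch into the next harmony.
Arriving early and becoming a chord tone when the harmony changes — an anticipation.

Bb5 is an anticipation.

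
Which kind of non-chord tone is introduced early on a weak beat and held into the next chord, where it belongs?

Approach: ahead of the chord change (typically by step), so it is dissonant against the current harmony. Departure: none — the same pitch is restated or held and is a chord tone of the new harmony.
Dissonant first, consonant once the harmony catches up: the note simply arrives early — an anticipation. (The reverse timing, consonant first and dissonant after the change, would be a suspension or retardation.)

Anticipation.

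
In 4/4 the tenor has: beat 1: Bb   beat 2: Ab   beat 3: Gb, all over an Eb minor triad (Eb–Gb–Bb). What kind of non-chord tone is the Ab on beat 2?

Passing tone.

The harmony at that moment is Eb minor triad (Eb, Gb, Bb); Ab is not a chord tone.
It is approached by step down from Bb and left by step down to Gb.
Step in, step out in the same direction — a passing tone.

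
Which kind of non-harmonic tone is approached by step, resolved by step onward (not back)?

Approach: by step. Departure: by step, continuing in the same direction.
Stepwise on both sides with no change of direction means the note fills in the space between two different chord tones — a passing tone. (Had it turned back to its starting note it would be a neighbor tone instead.)

Passing tone.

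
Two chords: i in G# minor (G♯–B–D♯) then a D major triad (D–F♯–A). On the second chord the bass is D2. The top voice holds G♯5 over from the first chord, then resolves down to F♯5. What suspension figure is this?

4–3 suspension.

At the second chord the bass is D2. The suspended G♯5 lies a fourth above the bass; after resolving down by step to F♯5, the interval above the bass becomes a third.
Suspension figures are named by those two intervals: 4–3.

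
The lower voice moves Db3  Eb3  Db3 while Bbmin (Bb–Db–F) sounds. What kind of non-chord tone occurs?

The harmony at that moment is Bb minor triad (Bb, Db, F); Eb3 is not a chord tone.
It is approached by step up from Db3 and left by step down to Db3.
Step away and step back to the same note — a neighbor tone (upper neighbor).

Eb3 is a neighbor tone.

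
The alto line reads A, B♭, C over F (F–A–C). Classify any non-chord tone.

The harmony at that moment is F major triad (F, A, C); B♭ is not a chord tone.
It is approached by step up from A and left by step up to C.
Step in, step out in the same direction — a passing tone.

B♭ is a passing tone.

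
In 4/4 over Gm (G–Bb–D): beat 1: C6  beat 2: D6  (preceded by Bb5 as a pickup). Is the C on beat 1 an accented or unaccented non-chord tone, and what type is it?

The harmony at that moment is G minor triad (G, Bb, D); C6 is not a chord tone.
It is approached by step up from Bb5 and left by step up to D6.
Step in, step out in the same direction — a passing tone.
It falls on the downbeat, so it is accented.

Accented passing tone.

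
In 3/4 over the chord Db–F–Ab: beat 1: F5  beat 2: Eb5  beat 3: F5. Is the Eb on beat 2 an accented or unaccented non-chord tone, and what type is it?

The harmony at that moment is Db major triad (Db, F, Ab); Eb5 is not a chord tone.
It is approached by step down from F5 and left by step up to F5.
Step away and step back to the same note — a neighbor tone (lower neighbor).
It falls on a weak beat, so it is unaccented.

Unaccented neighbor tone.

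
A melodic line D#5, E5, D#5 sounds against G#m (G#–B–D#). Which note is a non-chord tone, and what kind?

E5 is a neighbor tone.

The harmony at that moment is G# minor triad (G#, B, D#); E5 is not a chord tone.
It is approached by step up from D#5 and left by step down to D#5.
Step away and step back to the same note — a neighbor tone (upper neighbor).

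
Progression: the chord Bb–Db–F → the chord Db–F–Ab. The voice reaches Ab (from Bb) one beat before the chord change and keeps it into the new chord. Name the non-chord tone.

Ab is an anticipation.

The harmony at that moment is Bb minor triad (Bb, Db, F); Ab is not a chord tone.
It is approached by step down from Bb and then sustained as the same pitch into the next harmony.
Arriving early and becoming a chord tone when the harmony changes — an anticipation.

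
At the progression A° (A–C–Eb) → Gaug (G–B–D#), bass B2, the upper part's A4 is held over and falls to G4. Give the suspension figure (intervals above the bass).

At the second chord the bass is B2. The suspended A4 lies a seventh above the bass; after resolving down by step to G4, the interval above the bass becomes a sixth.
Suspension figures are named by those two intervals: 7–6.

7–6 suspension.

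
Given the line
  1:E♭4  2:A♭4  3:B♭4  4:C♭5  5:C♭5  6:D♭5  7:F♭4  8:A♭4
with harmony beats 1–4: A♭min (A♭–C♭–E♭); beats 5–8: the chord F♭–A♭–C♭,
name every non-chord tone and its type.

B♭4 (beat 3) — passing tone; D♭5 (beat 6) — escape tone.

The harmony at that moment is A♭ minor triad (A♭, C♭, E♭); B♭4 is not a chord tone.
It is approached by step up from A♭4 and left by step up to C♭5.
Step in, step out in the same direction — a passing tone.
The harmony at that moment is F♭ major triad (F♭, A♭, C♭); D♭5 is not a chord tone.
It is approached by step up from C♭5 and left by leap down to F♭4.
Step in, leap out — an escape tone.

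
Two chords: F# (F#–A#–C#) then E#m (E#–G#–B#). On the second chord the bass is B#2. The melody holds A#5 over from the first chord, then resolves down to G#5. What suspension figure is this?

7–6 suspension.

At the second chord the bass is B#2. The suspended A#5 lies a seventh above the bass; after resolving down by step to G#5, the interval above the bass becomes a sixth.
Suspension figures are named by those two intervals: 7–6.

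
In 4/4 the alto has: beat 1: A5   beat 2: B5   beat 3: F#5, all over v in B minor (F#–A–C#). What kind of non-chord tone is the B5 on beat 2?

The harmony at that moment is F# minor triad (F#, A, C#); B5 is not a chord tone.
It is approached by step up from A5 and left by leap down to F#5.
Step in, leap out, on a weak beat — an escape tone.

Escape tone.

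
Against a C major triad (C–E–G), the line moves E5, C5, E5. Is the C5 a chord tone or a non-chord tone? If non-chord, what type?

Chord tone (the root of C major triad).

C major triad contains C, E, G; C is the root, so it is a chord tone.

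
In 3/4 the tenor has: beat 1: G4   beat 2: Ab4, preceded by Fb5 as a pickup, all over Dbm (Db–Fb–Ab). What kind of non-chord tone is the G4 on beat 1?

Appoggiatura.

The harmony at that moment is Db minor triad (Db, Fb, Ab); G4 is not a chord tone.
It is approached by leap down from Fb5 and left by step up to Ab4.
Leap in, step out, metrically accented — an appoggiatura.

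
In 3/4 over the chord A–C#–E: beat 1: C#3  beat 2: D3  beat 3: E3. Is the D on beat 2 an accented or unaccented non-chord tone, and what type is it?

Unaccented passing tone.

The harmony at that moment is A major triad (A, C#, E); D3 is not a chord tone.
It is approached by step up from C#3 and left by step up to E3.
Step in, step out in the same direction — a passing tone.
It falls on a weak beat, so it is unaccented.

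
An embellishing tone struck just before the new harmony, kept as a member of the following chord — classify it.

Anticipation.

Approach: ahead of the chord change (typically by step), so it is dissonant against the current harmony. Departure: none — the same pitch is restated or held and is a chord tone of the new harmony.
Dissonant first, consonant once the harmony catches up: the note simply arrives early — an anticipation. (The reverse timing, consonant first and dissonant after the change, would be a suspension or retardation.)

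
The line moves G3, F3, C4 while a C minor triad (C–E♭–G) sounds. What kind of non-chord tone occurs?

F3 is an escape tone.

The harmony at that moment is C minor triad (C, E♭, G); F3 is not a chord tone.
It is approached by step down from G3 and left by leap up to C4.
Step in, leap out — an escape tone.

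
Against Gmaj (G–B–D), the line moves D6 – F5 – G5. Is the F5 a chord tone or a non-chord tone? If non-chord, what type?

Non-chord tone — an appoggiatura.

The harmony at that moment is G major triad (G, B, D); F5 is not a chord tone.
It is approached by leap down from D6 and left by step up to G5.
Leap in, step out — an appoggiatura.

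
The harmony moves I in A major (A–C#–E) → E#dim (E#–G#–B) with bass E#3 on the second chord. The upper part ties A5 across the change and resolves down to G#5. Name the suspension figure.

At the second chord the bass is E#3. The suspended A5 lies a fourth above the bass; after resolving down by step to G#5, the interval above the bass becomes a third.
Suspension figures are named by those two intervals: 4–3.

4–3 suspension.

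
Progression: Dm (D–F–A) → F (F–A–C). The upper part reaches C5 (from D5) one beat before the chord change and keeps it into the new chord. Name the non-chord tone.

C5 is an anticipation.

The harmony at that moment is D minor triad (D, F, A); C5 is not a chord tone.
It is approached by step down from D5 and then sustained as the same pitch into the next harmony.
Arriving early and becoming a chord tone when the harmony changes — an anticipation.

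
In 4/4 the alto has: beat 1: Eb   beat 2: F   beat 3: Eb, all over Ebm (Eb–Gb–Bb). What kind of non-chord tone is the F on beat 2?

The harmony at that moment is Eb minor triad (Eb, Gb, Bb); F is not a chord tone.
It is approached by step up from Eb and left by step down to Eb.
Step away and step back to the same note — a neighbor tone (upper neighbor).

Upper neighbor tone.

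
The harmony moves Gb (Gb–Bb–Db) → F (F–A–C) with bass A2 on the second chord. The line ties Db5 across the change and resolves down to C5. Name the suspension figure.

4–3 suspension.

At the second chord the bass is A2. The suspended Db5 lies a fourth above the bass; after resolving down by step to C5, the interval above the bass becomes a third.
Suspension figures are named by those two intervals: 4–3.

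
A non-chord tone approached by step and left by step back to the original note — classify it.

Neighbor tone.

Approach: by step. Departure: by step in the opposite direction, back to the starting pitch.
Stepwise on both sides but reversing to return to the same chord tone — a neighbor tone. (Had it continued onward in the same direction it would be a passing tone instead.)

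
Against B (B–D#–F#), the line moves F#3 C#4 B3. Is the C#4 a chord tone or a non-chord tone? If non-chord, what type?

The harmony at that moment is B major triad (B, D#, F#); C#4 is not a chord tone.
It is approached by leap up from F#3 and left by step down to B3.
Leap in, step out — an appoggiatura.

Non-chord tone — an appoggiatura.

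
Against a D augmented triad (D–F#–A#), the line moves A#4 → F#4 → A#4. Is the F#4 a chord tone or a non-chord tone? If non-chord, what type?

D augmented triad contains D, F#, A#; F# is the third, so it is a chord tone.

Chord tone (the third of D augmented triad).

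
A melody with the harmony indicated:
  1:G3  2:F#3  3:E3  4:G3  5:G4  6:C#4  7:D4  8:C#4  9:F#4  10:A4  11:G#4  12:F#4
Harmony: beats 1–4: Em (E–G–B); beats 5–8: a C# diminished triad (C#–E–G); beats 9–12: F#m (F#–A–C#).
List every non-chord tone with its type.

The harmony at that moment is E minor triad (E, G, B); F#3 is not a chord tone.
It is approached by step down from G3 and left by step down to E3.
Step in, step out in the same direction — a passing tone.
The harmony at that moment is C# diminished triad (C#, E, G); D4 is not a chord tone.
It is approached by step up from C#4 and left by step down to C#4.
Step away and step back to the same note — a neighbor tone (upper neighbor).
The harmony at that moment is F# minor triad (F#, A, C#); G#4 is not a chord tone.
It is approached by step down from A4 and left by step down to F#4.
Step in, step out in the same direction — a passing tone.

F#3 (beat 2) — passing tone; D4 (beat 7) — neighbor tone; G#4 (beat 11) — passing tone.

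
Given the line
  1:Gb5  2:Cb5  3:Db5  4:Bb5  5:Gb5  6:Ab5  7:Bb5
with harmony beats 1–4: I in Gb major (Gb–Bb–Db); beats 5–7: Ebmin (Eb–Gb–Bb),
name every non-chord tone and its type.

Cb5 (beat 2) — appoggiatura; Ab5 (beat 6) — passing tone.

The harmony at that moment is Gb major triad (Gb, Bb, Db); Cb5 is not a chord tone.
It is approached by leap down from Gb5 and left by step up to Db5.
Leap in, step out — an appoggiatura.
The harmony at that moment is Eb minor triad (Eb, Gb, Bb); Ab5 is not a chord tone.
It is approached by step up from Gb5 and left by step up to Bb5.
Step in, step out in the same direction — a passing tone.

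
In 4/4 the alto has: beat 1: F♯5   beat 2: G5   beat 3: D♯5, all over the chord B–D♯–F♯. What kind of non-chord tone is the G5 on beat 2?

The harmony at that moment is B major triad (B, D♯, F♯); G5 is not a chord tone.
It is approached by step up from F♯5 and left by leap down to D♯5.
Step in, leap out, on a weak beat — an escape tone.

Escape tone.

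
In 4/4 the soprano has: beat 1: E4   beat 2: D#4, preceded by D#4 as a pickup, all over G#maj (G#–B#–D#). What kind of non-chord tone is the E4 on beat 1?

Upper neighbor tone.

The harmony at that moment is G# major triad (G#, B#, D#); E4 is not a chord tone.
It is approached by step up from D#4 and left by step down to D#4.
Step away and step back to the same note — a neighbor tone (upper neighbor).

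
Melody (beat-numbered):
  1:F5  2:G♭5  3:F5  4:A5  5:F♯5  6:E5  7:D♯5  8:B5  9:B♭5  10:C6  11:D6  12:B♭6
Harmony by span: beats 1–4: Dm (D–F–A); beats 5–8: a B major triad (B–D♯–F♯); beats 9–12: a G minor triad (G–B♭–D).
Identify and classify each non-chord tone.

The harmony at that moment is D minor triad (D, F, A); G♭5 is not a chord tone.
It is approached by step up from F5 and left by step down to F5.
Step away and step back to the same note — a neighbor tone (upper neighbor).
The harmony at that moment is B major triad (B, D♯, F♯); E5 is not a chord tone.
It is approached by step down from F♯5 and left by step down to D♯5.
Step in, step out in the same direction — a passing tone.
The harmony at that moment is G minor triad (G, B♭, D); C6 is not a chord tone.
It is approached by step up from B♭5 and left by step up to D6.
Step in, step out in the same direction — a passing tone.

G♭5 (beat 2) — neighbor tone; E5 (beat 6) — passing tone; C6 (beat 10) — passing tone.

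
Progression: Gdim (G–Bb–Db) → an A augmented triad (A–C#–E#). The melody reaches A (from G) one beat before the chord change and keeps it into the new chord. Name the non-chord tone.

A is an anticipation.

The harmony at that moment is G diminished triad (G, Bb, Db); A is not a chord tone.
It is approached by step up from G and then sustained as the same pitch into the next harmony.
Arriving early and becoming a chord tone when the harmony changes — an anticipation.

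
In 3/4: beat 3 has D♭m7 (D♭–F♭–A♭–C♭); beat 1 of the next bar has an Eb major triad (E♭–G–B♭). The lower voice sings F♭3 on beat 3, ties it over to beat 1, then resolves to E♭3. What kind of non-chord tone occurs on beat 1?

Suspension.

The harmony at that moment is E♭ major triad (E♭, G, B♭); F♭3 is not a chord tone.
It is held over (the same pitch as the preceding F♭3) and left by step down to E♭3.
Held over from the previous chord and resolving down by step — a suspension.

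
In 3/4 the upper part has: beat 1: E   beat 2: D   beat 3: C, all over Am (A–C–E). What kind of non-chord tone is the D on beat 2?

Passing tone.

The harmony at that moment is A minor triad (A, C, E); D is not a chord tone.
It is approached by step down from E and left by step down to C.
Step in, step out in the same direction — a passing tone.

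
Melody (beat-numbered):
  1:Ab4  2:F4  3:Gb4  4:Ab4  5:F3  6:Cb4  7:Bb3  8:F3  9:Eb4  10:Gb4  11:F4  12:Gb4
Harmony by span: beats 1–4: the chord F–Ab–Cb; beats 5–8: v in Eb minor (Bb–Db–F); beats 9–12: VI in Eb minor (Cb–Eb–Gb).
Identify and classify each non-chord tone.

The harmony at that moment is F diminished triad (F, Ab, Cb); Gb4 is not a chord tone.
It is approached by step up from F4 and left by step up to Ab4.
Step in, step out in the same direction — a passing tone.
The harmony at that moment is Bb minor triad (Bb, Db, F); Cb4 is not a chord tone.
It is approached by leap up from F3 and left by step down to Bb3.
Leap in, step out — an appoggiatura.
The harmony at that moment is Cb major triad (Cb, Eb, Gb); F4 is not a chord tone.
It is approached by step down from Gb4 and left by step up to Gb4.
Step away and step back to the same note — a neighbor tone (lower neighbor).

Gb4 (beat 3) — passing tone; Cb4 (beat 6) — appoggiatura; F4 (beat 11) — neighbor tone.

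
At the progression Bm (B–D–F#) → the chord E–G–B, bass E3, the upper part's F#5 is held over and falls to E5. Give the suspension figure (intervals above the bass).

9–8 suspension.

At the second chord the bass is E3. The suspended F#5 lies a ninth above the bass; after resolving down by step to E5, the interval above the bass becomes an octave.
Suspension figures are named by those two intervals: 9–8.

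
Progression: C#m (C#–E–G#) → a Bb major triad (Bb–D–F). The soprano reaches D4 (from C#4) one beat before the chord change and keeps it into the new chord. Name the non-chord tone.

The harmony at that moment is C# minor triad (C#, E, G#); D4 is not a chord tone.
It is approached by step up from C#4 and then sustained as the same pitch into the next harmony.
Arriving early and becoming a chord tone when the harmony changes — an anticipation.

D4 is an anticipation.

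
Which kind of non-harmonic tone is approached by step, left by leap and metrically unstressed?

Escape tone.

Approach: by step. Departure: by leap. Metric position: weak.
Step in, leap out, from a weak position — an escape tone (échappée). (It is the mirror image of the appoggiatura, which leaps in and steps out on a strong beat.)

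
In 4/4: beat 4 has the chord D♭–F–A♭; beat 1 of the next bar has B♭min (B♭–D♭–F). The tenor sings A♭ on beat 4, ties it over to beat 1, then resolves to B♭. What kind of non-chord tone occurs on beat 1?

Retardation.

The harmony at that moment is B♭ minor triad (B♭, D♭, F); A♭ is not a chord tone.
It is held over (the same pitch as the preceding A♭) and left by step up to B♭.
Held over from the previous chord and resolving up by step — a retardation.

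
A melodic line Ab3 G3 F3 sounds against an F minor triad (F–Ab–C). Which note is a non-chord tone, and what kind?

G3 is a passing tone.

The harmony at that moment is F minor triad (F, Ab, C); G3 is not a chord tone.
It is approached by step down from Ab3 and left by step down to F3.
Step in, step out in the same direction — a passing tone.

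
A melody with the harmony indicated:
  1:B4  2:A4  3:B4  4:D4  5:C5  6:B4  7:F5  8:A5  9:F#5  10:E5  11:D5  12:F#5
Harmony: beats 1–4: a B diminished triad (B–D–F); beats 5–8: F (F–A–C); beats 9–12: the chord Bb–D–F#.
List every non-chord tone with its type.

The harmony at that moment is B diminished triad (B, D, F); A4 is not a chord tone.
It is approached by step down from B4 and left by step up to B4.
Step away and step back to the same note — a neighbor tone (lower neighbor).
The harmony at that moment is F major triad (F, A, C); B4 is not a chord tone.
It is approached by step down from C5 and left by leap up to F5.
Step in, leap out — an escape tone.
The harmony at that moment is Bb augmented triad (Bb, D, F#); E5 is not a chord tone.
It is approached by step down from F#5 and left by step down to D5.
Step in, step out in the same direction — a passing tone.

A4 (beat 2) — neighbor tone; B4 (beat 6) — escape tone; E5 (beat 10) — passing tone.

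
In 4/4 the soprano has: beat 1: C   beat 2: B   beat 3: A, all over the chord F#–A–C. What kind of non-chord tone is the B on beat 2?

Passing tone.

The harmony at that moment is F# diminished triad (F#, A, C); B is not a chord tone.
It is approached by step down from C and left by step down to A.
Step in, step out in the same direction — a passing tone.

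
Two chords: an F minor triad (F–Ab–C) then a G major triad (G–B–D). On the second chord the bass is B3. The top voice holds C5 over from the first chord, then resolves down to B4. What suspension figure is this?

At the second chord the bass is B3. The suspended C5 lies a ninth above the bass; after resolving down by step to B4, the interval above the bass becomes an octave.
Suspension figures are named by those two intervals: 9–8.

9–8 suspension.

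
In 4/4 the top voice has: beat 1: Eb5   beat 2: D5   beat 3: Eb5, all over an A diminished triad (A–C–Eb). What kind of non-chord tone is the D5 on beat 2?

Lower neighbor tone.

The harmony at that moment is A diminished triad (A, C, Eb); D5 is not a chord tone.
It is approached by step down from Eb5 and left by step up to Eb5.
Step away and step back to the same note — a neighbor tone (lower neighbor).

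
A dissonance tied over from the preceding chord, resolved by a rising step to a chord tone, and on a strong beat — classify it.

Retardation.

Approach: by preparation — the pitch is first a chord tone, then held (tied or repeated) while the harmony changes under it. Departure: up by step. Metric position: strong.
A prepared dissonance that resolves upward by step — a retardation. (The same figure resolving downward would be a suspension.)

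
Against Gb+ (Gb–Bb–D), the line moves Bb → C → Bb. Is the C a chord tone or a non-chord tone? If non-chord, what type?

Non-chord tone — a neighbor tone.

The harmony at that moment is Gb augmented triad (Gb, Bb, D); C is not a chord tone.
It is approached by step up from Bb and left by step down to Bb.
Step away and step back to the same note — a neighbor tone (upper neighbor).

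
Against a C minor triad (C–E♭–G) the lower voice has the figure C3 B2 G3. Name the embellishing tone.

B2 is an escape tone.

The harmony at that moment is C minor triad (C, E♭, G); B2 is not a chord tone.
It is approached by step down from C3 and left by leap up to G3.
Step in, leap out — an escape tone.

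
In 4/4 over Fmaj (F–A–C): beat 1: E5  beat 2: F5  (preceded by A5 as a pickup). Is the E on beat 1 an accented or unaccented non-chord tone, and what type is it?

The harmony at that moment is F major triad (F, A, C); E5 is not a chord tone.
It is approached by leap down from A5 and left by step up to F5.
Leap in, step out — an appoggiatura.
It falls on the downbeat, so it is accented.

Accented appoggiatura.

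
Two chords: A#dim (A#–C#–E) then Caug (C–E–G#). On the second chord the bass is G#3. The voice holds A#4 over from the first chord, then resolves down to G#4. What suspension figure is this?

At the second chord the bass is G#3. The suspended A#4 lies a ninth above the bass; after resolving down by step to G#4, the interval above the bass becomes an octave.
Suspension figures are named by those two intervals: 9–8.

9–8 suspension.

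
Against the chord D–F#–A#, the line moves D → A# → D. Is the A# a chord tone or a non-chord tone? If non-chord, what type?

D augmented triad contains D, F#, A#; A# is the fifth, so it is a chord tone.

Chord tone (the fifth of D augmented triad).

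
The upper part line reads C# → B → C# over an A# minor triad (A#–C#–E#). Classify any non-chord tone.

B is a neighbor tone.

The harmony at that moment is A# minor triad (A#, C#, E#); B is not a chord tone.
It is approached by step down from C# and left by step up to C#.
Step away and step back to the same note — a neighbor tone (lower neighbor).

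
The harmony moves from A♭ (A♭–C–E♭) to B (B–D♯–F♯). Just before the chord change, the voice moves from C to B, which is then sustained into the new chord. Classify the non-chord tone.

B is an anticipation.

The harmony at that moment is A♭ major triad (A♭, C, E♭); B is not a chord tone.
It is approached by step down from C and then sustained as the same pitch into the next harmony.
Arriving early and becoming a chord tone when the harmony changes — an anticipation.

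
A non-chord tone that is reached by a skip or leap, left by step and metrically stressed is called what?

Approach: by leap. Departure: by step. Metric position: strong.
Leap in, step out, in a metrically strong position — an appoggiatura. (It is the mirror image of the escape tone, which steps in and leaps out from a weak position.)

Appoggiatura.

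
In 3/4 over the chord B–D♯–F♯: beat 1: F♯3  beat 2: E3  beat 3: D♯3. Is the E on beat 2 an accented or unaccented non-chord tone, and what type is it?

Unaccented passing tone.

The harmony at that moment is B major triad (B, D♯, F♯); E3 is not a chord tone.
It is approached by step down from F♯3 and left by step down to D♯3.
Step in, step out in the same direction — a passing tone.
It falls on a weak beat, so it is unaccented.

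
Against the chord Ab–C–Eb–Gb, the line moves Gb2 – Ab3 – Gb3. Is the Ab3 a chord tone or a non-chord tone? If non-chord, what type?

Ab dominant seventh chord contains Ab, C, Eb, Gb; Ab is the root, so it is a chord tone.

Chord tone (the root of Ab dominant seventh chord).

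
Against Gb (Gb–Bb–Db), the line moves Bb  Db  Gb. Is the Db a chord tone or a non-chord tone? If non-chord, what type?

Gb major triad contains Gb, Bb, Db; Db is the fifth, so it is a chord tone.

Chord tone (the fifth of Gb major triad).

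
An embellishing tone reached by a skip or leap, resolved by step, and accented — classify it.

Appoggiatura.

Approach: by leap. Departure: by step. Metric position: strong.
Leap in, step out, in a metrically strong position — an appoggiatura. (It is the mirror image of the escape tone, which steps in and leaps out from a weak position.)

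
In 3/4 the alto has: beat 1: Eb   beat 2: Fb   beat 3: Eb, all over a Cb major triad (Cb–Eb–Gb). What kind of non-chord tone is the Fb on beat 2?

Upper neighbor tone.

The harmony at that moment is Cb major triad (Cb, Eb, Gb); Fb is not a chord tone.
It is approached by step up from Eb and left by step down to Eb.
Step away and step back to the same note — a neighbor tone (upper neighbor).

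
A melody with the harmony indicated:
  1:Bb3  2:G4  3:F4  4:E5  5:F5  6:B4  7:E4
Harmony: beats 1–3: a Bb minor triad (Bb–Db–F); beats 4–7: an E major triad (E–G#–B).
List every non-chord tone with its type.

The harmony at that moment is Bb minor triad (Bb, Db, F); G4 is not a chord tone.
It is approached by leap up from Bb3 and left by step down to F4.
Leap in, step out — an appoggiatura.
The harmony at that moment is E major triad (E, G#, B); F5 is not a chord tone.
It is approached by step up from E5 and left by leap down to B4.
Step in, leap out — an escape tone.

G4 (beat 2) — appoggiatura; F5 (beat 5) — escape tone.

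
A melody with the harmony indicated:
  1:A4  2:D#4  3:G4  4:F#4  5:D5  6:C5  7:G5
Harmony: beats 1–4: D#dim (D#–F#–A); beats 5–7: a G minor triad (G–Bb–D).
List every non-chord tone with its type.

The harmony at that moment is D# diminished triad (D#, F#, A); G4 is not a chord tone.
It is approached by leap up from D#4 and left by step down to F#4.
Leap in, step out — an appoggiatura.
The harmony at that moment is G minor triad (G, Bb, D); C5 is not a chord tone.
It is approached by step down from D5 and left by leap up to G5.
Step in, leap out — an escape tone.

G4 (beat 3) — appoggiatura; C5 (beat 6) — escape tone.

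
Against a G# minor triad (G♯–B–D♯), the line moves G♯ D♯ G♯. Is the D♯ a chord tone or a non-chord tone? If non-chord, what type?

G# minor triad contains G♯, B, D♯; D♯ is the fifth, so it is a chord tone.

Chord tone (the fifth of G# minor triad).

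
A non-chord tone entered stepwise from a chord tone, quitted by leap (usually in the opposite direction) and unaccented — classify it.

Approach: by step. Departure: by leap. Metric position: weak.
Step in, leap out, from a weak position — an escape tone (échappée). (It is the mirror image of the appoggiatura, which leaps in and steps out on a strong beat.)

Escape tone.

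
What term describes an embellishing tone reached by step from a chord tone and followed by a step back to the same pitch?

Approach: by step. Departure: by step in the opposite direction, back to the starting pitch.
Stepwise on both sides but reversing to return to the same chord tone — a neighbor tone. (Had it continued onward in the same direction it would be a passing tone instead.)

Neighbor tone.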